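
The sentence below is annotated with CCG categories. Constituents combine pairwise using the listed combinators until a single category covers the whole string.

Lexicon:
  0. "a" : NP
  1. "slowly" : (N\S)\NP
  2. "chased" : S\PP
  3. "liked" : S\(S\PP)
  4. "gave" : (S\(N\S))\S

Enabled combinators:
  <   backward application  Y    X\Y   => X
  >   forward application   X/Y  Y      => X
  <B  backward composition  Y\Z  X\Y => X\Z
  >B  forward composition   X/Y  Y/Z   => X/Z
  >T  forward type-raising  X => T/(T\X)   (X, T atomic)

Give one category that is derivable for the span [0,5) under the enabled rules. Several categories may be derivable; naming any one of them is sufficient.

S

[0,5] S   <
  [0,2] N\S   <
    [0,1] "a" : NP
    [1,2] "slowly" : (N\S)\NP
  [2,5] S\(N\S)   <
    [2,4] S   <
      [2,3] "chased" : S\PP
      [3,4] "liked" : S\(S\PP)
    [4,5] "gave" : (S\(N\S))\S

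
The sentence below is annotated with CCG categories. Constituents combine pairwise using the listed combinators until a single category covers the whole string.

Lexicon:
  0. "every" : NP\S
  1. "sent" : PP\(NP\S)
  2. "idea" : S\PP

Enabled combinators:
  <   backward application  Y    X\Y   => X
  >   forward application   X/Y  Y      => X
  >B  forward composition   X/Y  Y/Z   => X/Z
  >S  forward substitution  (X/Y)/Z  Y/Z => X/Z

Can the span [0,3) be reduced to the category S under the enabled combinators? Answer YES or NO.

YES

[0,3] S   <
  [0,2] PP   <
    [0,1] "every" : NP\S
    [1,2] "sent" : PP\(NP\S)
  [2,3] "idea" : S\PP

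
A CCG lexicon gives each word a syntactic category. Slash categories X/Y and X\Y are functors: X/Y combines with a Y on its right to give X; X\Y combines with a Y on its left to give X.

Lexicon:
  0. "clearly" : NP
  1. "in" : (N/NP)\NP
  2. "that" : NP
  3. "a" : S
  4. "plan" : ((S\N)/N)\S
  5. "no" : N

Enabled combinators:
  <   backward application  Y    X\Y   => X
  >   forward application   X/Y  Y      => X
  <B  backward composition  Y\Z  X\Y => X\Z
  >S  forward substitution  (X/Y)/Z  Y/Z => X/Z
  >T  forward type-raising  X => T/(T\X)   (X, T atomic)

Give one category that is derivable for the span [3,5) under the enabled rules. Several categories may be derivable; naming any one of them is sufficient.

(S\N)/N

[0,6] S   <
  [0,3] N   >
    [0,2] N/NP   <
      [0,1] "clearly" : NP
      [1,2] "in" : (N/NP)\NP
    [2,3] "that" : NP
  [3,6] S\N   >
    [3,5] (S\N)/N   <
      [3,4] "a" : S
      [4,5] "plan" : ((S\N)/N)\S
    [5,6] "no" : N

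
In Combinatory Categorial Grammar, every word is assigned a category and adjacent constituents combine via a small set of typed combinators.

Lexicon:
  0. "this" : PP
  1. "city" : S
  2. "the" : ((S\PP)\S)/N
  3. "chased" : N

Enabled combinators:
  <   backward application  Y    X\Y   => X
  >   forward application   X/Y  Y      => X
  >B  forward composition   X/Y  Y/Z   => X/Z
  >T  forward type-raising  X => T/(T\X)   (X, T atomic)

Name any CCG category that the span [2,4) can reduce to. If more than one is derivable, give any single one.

[0,4] S   <
  [0,1] "this" : PP
  [1,4] S\PP   <
    [1,2] "city" : S
    [2,4] (S\PP)\S   >
      [2,3] "the" : ((S\PP)\S)/N
      [3,4] "chased" : N

(S\PP)\S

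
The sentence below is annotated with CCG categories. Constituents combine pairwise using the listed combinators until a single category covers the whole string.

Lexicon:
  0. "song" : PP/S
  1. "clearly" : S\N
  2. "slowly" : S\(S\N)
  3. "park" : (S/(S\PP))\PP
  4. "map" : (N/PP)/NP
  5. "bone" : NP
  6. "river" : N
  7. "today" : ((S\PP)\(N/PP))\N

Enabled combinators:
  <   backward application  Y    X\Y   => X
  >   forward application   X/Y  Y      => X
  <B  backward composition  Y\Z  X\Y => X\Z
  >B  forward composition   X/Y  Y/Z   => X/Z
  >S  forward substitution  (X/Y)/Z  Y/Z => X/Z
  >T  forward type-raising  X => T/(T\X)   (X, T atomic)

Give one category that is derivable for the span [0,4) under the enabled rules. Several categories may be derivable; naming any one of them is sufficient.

S/(S\PP)

[0,8] S   >
  [0,4] S/(S\PP)   <
    [0,3] PP   >
      [0,1] "song" : PP/S
      [1,3] S   <
        [1,2] "clearly" : S\N
        [2,3] "slowly" : S\(S\N)
    [3,4] "park" : (S/(S\PP))\PP
  [4,8] S\PP   <
    [4,6] N/PP   >
      [4,5] "map" : (N/PP)/NP
      [5,6] "bone" : NP
    [6,8] (S\PP)\(N/PP)   <
      [6,7] "river" : N
      [7,8] "today" : ((S\PP)\(N/PP))\N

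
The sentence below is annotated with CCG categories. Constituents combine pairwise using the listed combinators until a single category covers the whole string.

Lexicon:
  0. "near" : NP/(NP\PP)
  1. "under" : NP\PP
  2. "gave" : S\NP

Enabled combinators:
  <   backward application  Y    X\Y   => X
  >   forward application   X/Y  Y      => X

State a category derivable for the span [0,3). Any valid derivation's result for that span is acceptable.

[0,3] S   <
  [0,2] NP   >
    [0,1] "near" : NP/(NP\PP)
    [1,2] "under" : NP\PP
  [2,3] "gave" : S\NP

S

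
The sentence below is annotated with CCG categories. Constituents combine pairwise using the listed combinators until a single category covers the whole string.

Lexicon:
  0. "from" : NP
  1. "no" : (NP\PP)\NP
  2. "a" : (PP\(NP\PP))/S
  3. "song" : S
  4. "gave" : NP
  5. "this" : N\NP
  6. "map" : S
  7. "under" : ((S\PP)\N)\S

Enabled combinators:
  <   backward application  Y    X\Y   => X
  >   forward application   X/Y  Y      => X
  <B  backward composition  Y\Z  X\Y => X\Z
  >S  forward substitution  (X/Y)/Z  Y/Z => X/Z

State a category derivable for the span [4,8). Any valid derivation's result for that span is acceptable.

S\PP

[0,8] S   <
  [0,4] PP   <
    [0,1] "from" : NP
    [1,4] PP\NP   <B
      [1,2] "no" : (NP\PP)\NP
      [2,4] PP\(NP\PP)   >
        [2,3] "a" : (PP\(NP\PP))/S
        [3,4] "song" : S
  [4,8] S\PP   <
    [4,6] N   <
      [4,5] "gave" : NP
      [5,6] "this" : N\NP
    [6,8] (S\PP)\N   <
      [6,7] "map" : S
      [7,8] "under" : ((S\PP)\N)\S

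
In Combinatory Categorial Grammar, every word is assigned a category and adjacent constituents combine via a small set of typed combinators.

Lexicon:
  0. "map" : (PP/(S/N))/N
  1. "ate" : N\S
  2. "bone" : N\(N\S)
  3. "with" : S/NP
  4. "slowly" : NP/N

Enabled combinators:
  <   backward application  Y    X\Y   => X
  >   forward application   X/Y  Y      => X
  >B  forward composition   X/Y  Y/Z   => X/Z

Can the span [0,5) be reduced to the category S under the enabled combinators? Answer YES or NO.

NO

(PP/(S/N))/N N\S N\(N\S) S/NP NP/N
CKY chart[0,5] = {PP}; S ∉ chart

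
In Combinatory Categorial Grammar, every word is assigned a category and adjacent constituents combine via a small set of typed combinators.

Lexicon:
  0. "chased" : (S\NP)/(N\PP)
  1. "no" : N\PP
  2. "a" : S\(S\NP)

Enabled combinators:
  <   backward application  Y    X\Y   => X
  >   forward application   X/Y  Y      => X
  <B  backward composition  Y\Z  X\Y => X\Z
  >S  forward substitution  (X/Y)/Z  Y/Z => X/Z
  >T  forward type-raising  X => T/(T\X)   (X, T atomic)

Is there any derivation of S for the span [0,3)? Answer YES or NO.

YES

[0,3] S   <
  [0,2] S\NP   >
    [0,1] "chased" : (S\NP)/(N\PP)
    [1,2] "no" : N\PP
  [2,3] "a" : S\(S\NP)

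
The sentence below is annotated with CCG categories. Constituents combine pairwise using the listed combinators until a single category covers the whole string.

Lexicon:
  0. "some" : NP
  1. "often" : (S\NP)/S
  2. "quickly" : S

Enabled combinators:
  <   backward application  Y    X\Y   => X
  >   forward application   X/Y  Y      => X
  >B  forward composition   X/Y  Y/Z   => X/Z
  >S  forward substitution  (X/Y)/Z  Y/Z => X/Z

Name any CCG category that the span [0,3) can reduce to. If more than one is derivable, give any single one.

S

[0,3] S   <
  [0,1] "some" : NP
  [1,3] S\NP   >
    [1,2] "often" : (S\NP)/S
    [2,3] "quickly" : S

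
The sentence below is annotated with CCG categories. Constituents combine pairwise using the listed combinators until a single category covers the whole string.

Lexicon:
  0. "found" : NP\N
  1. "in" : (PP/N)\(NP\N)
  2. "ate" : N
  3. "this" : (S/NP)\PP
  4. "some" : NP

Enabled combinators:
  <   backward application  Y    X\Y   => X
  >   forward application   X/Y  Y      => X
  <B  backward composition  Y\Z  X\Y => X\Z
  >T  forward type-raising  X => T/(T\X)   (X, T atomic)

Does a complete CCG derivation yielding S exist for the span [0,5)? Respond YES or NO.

[0,5] S   >
  [0,4] S/NP   <
    [0,3] PP   >
      [0,2] PP/N   <
        [0,1] "found" : NP\N
        [1,2] "in" : (PP/N)\(NP\N)
      [2,3] "ate" : N
    [3,4] "this" : (S/NP)\PP
  [4,5] "some" : NP

YES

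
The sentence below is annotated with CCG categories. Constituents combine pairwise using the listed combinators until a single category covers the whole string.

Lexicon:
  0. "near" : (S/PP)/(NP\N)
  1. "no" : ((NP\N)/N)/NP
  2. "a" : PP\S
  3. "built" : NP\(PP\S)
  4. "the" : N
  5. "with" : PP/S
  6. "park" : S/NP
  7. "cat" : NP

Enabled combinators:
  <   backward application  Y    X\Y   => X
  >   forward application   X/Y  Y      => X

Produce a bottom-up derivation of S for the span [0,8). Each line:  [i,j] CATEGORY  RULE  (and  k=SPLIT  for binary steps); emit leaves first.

[0,8] S   >
  [0,5] S/PP   >
    [0,1] "near" : (S/PP)/(NP\N)
    [1,5] NP\N   >
      [1,4] (NP\N)/N   >
        [1,2] "no" : ((NP\N)/N)/NP
        [2,4] NP   <
          [2,3] "a" : PP\S
          [3,4] "built" : NP\(PP\S)
      [4,5] "the" : N
  [5,8] PP   >
    [5,6] "with" : PP/S
    [6,8] S   >
      [6,7] "park" : S/NP
      [7,8] "cat" : NP

[0,1] (S/PP)/(NP\N)  lex  "near"
[1,2] ((NP\N)/N)/NP  lex  "no"
[2,3] PP\S  lex  "a"
[3,4] NP\(PP\S)  lex  "built"
[2,4] NP  <  k=3
[1,4] (NP\N)/N  >  k=2
[4,5] N  lex  "the"
[1,5] NP\N  >  k=4
[0,5] S/PP  >  k=1
[5,6] PP/S  lex  "with"
[6,7] S/NP  lex  "park"
[7,8] NP  lex  "cat"
[6,8] S  >  k=7
[5,8] PP  >  k=6
[0,8] S  >  k=5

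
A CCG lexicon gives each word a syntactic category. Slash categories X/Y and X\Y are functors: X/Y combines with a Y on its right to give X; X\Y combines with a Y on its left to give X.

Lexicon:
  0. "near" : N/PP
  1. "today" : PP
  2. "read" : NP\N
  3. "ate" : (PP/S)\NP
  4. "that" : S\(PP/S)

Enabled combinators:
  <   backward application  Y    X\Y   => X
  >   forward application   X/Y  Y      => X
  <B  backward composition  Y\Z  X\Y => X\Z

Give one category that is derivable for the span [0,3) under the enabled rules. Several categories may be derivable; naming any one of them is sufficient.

[0,5] S   <
  [0,4] PP/S   <
    [0,3] NP   <
      [0,2] N   >
        [0,1] "near" : N/PP
        [1,2] "today" : PP
      [2,3] "read" : NP\N
    [3,4] "ate" : (PP/S)\NP
  [4,5] "that" : S\(PP/S)

NP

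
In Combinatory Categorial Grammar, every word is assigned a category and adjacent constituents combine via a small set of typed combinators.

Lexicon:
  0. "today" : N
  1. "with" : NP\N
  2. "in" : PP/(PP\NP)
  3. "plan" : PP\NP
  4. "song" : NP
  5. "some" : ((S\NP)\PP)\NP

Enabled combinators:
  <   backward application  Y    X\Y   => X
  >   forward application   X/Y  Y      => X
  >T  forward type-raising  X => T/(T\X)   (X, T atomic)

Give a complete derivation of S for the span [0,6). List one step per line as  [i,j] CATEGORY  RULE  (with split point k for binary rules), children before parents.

[0,6] S   <
  [0,2] NP   >
    [0,1] NP/(NP\N)   >T
      [0,1] "today" : N
    [1,2] "with" : NP\N
  [2,6] S\NP   <
    [2,4] PP   >
      [2,3] "in" : PP/(PP\NP)
      [3,4] "plan" : PP\NP
    [4,6] (S\NP)\PP   <
      [4,5] "song" : NP
      [5,6] "some" : ((S\NP)\PP)\NP

[0,1] N  lex  "today"
[0,1] NP/(NP\N)  >T
[1,2] NP\N  lex  "with"
[0,2] NP  >  k=1
[2,3] PP/(PP\NP)  lex  "in"
[3,4] PP\NP  lex  "plan"
[2,4] PP  >  k=3
[4,5] NP  lex  "song"
[5,6] ((S\NP)\PP)\NP  lex  "some"
[4,6] (S\NP)\PP  <  k=5
[2,6] S\NP  <  k=4
[0,6] S  <  k=2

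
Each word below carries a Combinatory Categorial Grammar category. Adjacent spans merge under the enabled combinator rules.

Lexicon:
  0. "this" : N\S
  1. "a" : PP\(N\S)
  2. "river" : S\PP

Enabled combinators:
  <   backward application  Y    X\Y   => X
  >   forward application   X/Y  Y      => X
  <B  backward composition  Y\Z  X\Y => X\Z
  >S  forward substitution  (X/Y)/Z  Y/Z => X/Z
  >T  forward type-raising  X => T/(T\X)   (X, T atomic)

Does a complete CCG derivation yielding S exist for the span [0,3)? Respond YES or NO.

[0,3] S   <
  [0,2] PP   <
    [0,1] "this" : N\S
    [1,2] "a" : PP\(N\S)
  [2,3] "river" : S\PP

YES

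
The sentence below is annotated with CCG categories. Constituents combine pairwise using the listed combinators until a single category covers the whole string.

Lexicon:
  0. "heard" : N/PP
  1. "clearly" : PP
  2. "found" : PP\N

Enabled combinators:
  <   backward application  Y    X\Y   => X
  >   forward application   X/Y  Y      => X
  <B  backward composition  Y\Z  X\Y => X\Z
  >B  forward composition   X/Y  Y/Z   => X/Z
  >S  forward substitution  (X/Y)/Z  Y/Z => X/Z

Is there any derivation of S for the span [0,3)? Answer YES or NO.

N/PP PP PP\N
CKY chart[0,3] = {PP}; S ∉ chart

NO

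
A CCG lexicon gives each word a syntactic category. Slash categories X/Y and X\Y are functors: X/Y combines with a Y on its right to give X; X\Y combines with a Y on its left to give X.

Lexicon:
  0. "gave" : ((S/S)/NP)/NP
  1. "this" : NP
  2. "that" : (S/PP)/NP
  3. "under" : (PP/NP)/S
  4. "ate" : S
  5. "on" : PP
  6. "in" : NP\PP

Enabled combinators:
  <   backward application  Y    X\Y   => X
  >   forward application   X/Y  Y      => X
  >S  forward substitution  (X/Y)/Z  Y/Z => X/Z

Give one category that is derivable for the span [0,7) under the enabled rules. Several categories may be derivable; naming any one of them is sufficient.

S

[0,7] S   >
  [0,5] S/NP   >S
    [0,2] (S/S)/NP   >
      [0,1] "gave" : ((S/S)/NP)/NP
      [1,2] "this" : NP
    [2,5] S/NP   >S
      [2,3] "that" : (S/PP)/NP
      [3,5] PP/NP   >
        [3,4] "under" : (PP/NP)/S
        [4,5] "ate" : S
  [5,7] NP   <
    [5,6] "on" : PP
    [6,7] "in" : NP\PP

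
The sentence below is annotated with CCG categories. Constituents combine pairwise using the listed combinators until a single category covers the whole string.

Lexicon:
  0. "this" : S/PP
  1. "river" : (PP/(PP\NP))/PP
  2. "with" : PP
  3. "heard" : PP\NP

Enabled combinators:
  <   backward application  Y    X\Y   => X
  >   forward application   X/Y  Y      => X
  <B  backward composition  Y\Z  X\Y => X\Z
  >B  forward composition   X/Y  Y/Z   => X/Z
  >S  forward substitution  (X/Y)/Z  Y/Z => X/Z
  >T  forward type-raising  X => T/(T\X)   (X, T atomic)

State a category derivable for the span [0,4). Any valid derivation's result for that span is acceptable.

S

[0,4] S   >
  [0,1] "this" : S/PP
  [1,4] PP   >
    [1,3] PP/(PP\NP)   >
      [1,2] "river" : (PP/(PP\NP))/PP
      [2,3] "with" : PP
    [3,4] "heard" : PP\NP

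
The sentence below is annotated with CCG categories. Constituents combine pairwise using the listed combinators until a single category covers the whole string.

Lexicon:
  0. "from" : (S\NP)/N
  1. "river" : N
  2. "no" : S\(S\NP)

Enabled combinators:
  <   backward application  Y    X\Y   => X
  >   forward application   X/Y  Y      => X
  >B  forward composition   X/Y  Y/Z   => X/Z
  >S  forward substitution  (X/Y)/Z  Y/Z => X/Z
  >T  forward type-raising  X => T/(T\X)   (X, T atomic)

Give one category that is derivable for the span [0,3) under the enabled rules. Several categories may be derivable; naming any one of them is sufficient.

S

[0,3] S   <
  [0,2] S\NP   >
    [0,1] "from" : (S\NP)/N
    [1,2] "river" : N
  [2,3] "no" : S\(S\NP)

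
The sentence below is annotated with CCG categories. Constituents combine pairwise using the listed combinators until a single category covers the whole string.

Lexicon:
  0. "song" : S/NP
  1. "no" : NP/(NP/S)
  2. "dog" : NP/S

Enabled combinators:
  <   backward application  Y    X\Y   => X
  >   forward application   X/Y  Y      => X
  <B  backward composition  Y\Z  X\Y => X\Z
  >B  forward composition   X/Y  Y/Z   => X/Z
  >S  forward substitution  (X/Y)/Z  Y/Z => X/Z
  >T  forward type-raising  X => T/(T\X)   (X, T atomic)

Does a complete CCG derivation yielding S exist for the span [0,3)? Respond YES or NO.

[0,3] S   >
  [0,1] "song" : S/NP
  [1,3] NP   >
    [1,2] "no" : NP/(NP/S)
    [2,3] "dog" : NP/S

YES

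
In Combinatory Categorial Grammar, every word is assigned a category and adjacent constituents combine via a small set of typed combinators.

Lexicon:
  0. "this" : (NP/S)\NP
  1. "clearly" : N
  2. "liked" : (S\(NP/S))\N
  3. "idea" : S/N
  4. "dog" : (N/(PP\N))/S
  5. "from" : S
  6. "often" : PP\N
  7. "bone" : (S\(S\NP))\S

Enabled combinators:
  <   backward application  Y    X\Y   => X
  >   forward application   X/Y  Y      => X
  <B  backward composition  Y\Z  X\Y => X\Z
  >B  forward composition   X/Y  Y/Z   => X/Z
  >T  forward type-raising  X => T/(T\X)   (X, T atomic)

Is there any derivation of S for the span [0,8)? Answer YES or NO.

YES

[0,8] S   <
  [0,3] S\NP   <B
    [0,1] "this" : (NP/S)\NP
    [1,3] S\(NP/S)   <
      [1,2] "clearly" : N
      [2,3] "liked" : (S\(NP/S))\N
  [3,8] S\(S\NP)   <
    [3,7] S   >
      [3,4] "idea" : S/N
      [4,7] N   >
        [4,6] N/(PP\N)   >
          [4,5] "dog" : (N/(PP\N))/S
          [5,6] "from" : S
        [6,7] "often" : PP\N
    [7,8] "bone" : (S\(S\NP))\S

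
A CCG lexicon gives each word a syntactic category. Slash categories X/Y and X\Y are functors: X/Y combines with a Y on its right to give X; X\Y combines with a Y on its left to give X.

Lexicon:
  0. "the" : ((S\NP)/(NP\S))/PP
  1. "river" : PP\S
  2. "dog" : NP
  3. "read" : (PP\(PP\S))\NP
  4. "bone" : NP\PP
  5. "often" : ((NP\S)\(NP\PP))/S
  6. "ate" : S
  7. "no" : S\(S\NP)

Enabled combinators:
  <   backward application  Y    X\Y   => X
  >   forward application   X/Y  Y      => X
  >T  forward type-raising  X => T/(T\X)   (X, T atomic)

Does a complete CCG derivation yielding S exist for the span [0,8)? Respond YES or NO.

[0,8] S   <
  [0,7] S\NP   >
    [0,4] (S\NP)/(NP\S)   >
      [0,1] "the" : ((S\NP)/(NP\S))/PP
      [1,4] PP   <
        [1,2] "river" : PP\S
        [2,4] PP\(PP\S)   <
          [2,3] "dog" : NP
          [3,4] "read" : (PP\(PP\S))\NP
    [4,7] NP\S   <
      [4,5] "bone" : NP\PP
      [5,7] (NP\S)\(NP\PP)   >
        [5,6] "often" : ((NP\S)\(NP\PP))/S
        [6,7] "ate" : S
  [7,8] "no" : S\(S\NP)

YES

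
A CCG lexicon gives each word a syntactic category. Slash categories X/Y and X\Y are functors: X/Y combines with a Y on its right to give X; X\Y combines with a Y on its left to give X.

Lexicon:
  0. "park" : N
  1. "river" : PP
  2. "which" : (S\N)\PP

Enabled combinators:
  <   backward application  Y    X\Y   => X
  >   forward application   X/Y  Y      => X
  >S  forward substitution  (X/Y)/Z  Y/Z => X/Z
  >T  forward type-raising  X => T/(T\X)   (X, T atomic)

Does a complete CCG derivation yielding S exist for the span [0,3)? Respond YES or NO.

YES

[0,3] S   <
  [0,1] "park" : N
  [1,3] S\N   <
    [1,2] "river" : PP
    [2,3] "which" : (S\N)\PP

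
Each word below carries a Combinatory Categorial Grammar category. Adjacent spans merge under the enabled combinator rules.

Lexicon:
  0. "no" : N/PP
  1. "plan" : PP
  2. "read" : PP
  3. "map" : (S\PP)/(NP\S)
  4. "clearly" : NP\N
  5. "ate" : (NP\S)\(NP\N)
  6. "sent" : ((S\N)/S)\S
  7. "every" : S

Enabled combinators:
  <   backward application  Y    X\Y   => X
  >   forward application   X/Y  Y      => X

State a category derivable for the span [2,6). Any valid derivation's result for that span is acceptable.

[0,8] S   <
  [0,2] N   >
    [0,1] "no" : N/PP
    [1,2] "plan" : PP
  [2,8] S\N   >
    [2,7] (S\N)/S   <
      [2,6] S   <
        [2,3] "read" : PP
        [3,6] S\PP   >
          [3,4] "map" : (S\PP)/(NP\S)
          [4,6] NP\S   <
            [4,5] "clearly" : NP\N
            [5,6] "ate" : (NP\S)\(NP\N)
      [6,7] "sent" : ((S\N)/S)\S
    [7,8] "every" : S

S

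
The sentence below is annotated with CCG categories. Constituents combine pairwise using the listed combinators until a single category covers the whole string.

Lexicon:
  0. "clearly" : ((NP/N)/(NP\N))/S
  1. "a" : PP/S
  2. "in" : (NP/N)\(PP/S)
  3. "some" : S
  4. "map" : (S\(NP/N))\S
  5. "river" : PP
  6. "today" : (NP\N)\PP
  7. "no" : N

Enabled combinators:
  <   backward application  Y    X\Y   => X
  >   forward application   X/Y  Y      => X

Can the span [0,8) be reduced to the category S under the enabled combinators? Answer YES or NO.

((NP/N)/(NP\N))/S PP/S (NP/N)\(PP/S) S (S\(NP/N))\S PP (NP\N)\PP N
CKY chart[0,8] = {NP}; S ∉ chart

NO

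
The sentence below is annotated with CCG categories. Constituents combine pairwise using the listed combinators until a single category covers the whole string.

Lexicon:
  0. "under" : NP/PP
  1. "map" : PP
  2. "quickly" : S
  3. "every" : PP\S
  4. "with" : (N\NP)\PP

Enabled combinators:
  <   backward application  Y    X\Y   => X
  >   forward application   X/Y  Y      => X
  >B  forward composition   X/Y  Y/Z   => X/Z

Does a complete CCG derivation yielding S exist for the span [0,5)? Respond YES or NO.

NP/PP PP S PP\S (N\NP)\PP
CKY chart[0,5] = {N}; S ∉ chart

NO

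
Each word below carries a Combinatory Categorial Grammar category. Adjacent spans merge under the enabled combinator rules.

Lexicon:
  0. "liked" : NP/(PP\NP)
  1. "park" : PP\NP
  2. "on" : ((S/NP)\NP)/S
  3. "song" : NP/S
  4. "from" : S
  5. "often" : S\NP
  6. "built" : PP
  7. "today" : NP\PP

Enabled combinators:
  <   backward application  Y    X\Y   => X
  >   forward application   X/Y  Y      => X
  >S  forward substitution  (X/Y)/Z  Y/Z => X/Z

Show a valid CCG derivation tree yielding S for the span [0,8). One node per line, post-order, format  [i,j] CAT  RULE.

[0,1] NP/(PP\NP)  lex  "liked"
[1,2] PP\NP  lex  "park"
[0,2] NP  >  k=1
[2,3] ((S/NP)\NP)/S  lex  "on"
[3,4] NP/S  lex  "song"
[4,5] S  lex  "from"
[3,5] NP  >  k=4
[5,6] S\NP  lex  "often"
[3,6] S  <  k=5
[2,6] (S/NP)\NP  >  k=3
[0,6] S/NP  <  k=2
[6,7] PP  lex  "built"
[7,8] NP\PP  lex  "today"
[6,8] NP  <  k=7
[0,8] S  >  k=6

[0,8] S   >
  [0,6] S/NP   <
    [0,2] NP   >
      [0,1] "liked" : NP/(PP\NP)
      [1,2] "park" : PP\NP
    [2,6] (S/NP)\NP   >
      [2,3] "on" : ((S/NP)\NP)/S
      [3,6] S   <
        [3,5] NP   >
          [3,4] "song" : NP/S
          [4,5] "from" : S
        [5,6] "often" : S\NP
  [6,8] NP   <
    [6,7] "built" : PP
    [7,8] "today" : NP\PP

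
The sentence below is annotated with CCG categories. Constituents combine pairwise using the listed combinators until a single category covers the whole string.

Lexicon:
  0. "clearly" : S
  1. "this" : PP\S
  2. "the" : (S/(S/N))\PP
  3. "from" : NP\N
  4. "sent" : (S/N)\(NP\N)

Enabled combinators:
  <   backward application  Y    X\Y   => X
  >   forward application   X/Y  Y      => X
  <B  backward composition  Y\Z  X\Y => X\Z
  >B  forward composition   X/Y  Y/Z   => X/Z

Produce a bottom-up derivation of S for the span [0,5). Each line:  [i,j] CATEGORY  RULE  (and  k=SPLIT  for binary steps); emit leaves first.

[0,5] S   >
  [0,3] S/(S/N)   <
    [0,2] PP   <
      [0,1] "clearly" : S
      [1,2] "this" : PP\S
    [2,3] "the" : (S/(S/N))\PP
  [3,5] S/N   <
    [3,4] "from" : NP\N
    [4,5] "sent" : (S/N)\(NP\N)

[0,1] S  lex  "clearly"
[1,2] PP\S  lex  "this"
[0,2] PP  <  k=1
[2,3] (S/(S/N))\PP  lex  "the"
[0,3] S/(S/N)  <  k=2
[3,4] NP\N  lex  "from"
[4,5] (S/N)\(NP\N)  lex  "sent"
[3,5] S/N  <  k=4
[0,5] S  >  k=3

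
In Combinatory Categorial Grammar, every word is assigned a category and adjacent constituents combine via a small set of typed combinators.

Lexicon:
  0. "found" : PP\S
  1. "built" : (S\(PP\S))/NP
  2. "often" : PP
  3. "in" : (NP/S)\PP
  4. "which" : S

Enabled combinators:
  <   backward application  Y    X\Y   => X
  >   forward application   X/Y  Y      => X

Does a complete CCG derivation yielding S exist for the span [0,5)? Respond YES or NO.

YES

[0,5] S   <
  [0,1] "found" : PP\S
  [1,5] S\(PP\S)   >
    [1,2] "built" : (S\(PP\S))/NP
    [2,5] NP   >
      [2,4] NP/S   <
        [2,3] "often" : PP
        [3,4] "in" : (NP/S)\PP
      [4,5] "which" : S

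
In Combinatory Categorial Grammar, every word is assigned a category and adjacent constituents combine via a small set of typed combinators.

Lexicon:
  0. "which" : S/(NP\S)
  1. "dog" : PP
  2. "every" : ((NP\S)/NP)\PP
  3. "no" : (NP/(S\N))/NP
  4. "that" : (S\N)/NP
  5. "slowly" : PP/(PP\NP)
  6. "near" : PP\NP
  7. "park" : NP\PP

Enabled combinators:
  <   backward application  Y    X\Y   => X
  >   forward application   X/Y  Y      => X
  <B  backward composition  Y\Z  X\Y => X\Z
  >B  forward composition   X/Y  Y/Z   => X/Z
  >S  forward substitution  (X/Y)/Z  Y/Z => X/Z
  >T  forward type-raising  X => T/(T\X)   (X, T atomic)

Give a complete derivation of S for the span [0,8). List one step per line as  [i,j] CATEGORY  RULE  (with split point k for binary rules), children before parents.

[0,8] S   >
  [0,5] S/NP   >B
    [0,3] S/NP   >B
      [0,1] "which" : S/(NP\S)
      [1,3] (NP\S)/NP   <
        [1,2] "dog" : PP
        [2,3] "every" : ((NP\S)/NP)\PP
    [3,5] NP/NP   >S
      [3,4] "no" : (NP/(S\N))/NP
      [4,5] "that" : (S\N)/NP
  [5,8] NP   <
    [5,7] PP   >
      [5,6] "slowly" : PP/(PP\NP)
      [6,7] "near" : PP\NP
    [7,8] "park" : NP\PP

[0,1] S/(NP\S)  lex  "which"
[1,2] PP  lex  "dog"
[2,3] ((NP\S)/NP)\PP  lex  "every"
[1,3] (NP\S)/NP  <  k=2
[0,3] S/NP  >B  k=1
[3,4] (NP/(S\N))/NP  lex  "no"
[4,5] (S\N)/NP  lex  "that"
[3,5] NP/NP  >S  k=4
[0,5] S/NP  >B  k=3
[5,6] PP/(PP\NP)  lex  "slowly"
[6,7] PP\NP  lex  "near"
[5,7] PP  >  k=6
[7,8] NP\PP  lex  "park"
[5,8] NP  <  k=7
[0,8] S  >  k=5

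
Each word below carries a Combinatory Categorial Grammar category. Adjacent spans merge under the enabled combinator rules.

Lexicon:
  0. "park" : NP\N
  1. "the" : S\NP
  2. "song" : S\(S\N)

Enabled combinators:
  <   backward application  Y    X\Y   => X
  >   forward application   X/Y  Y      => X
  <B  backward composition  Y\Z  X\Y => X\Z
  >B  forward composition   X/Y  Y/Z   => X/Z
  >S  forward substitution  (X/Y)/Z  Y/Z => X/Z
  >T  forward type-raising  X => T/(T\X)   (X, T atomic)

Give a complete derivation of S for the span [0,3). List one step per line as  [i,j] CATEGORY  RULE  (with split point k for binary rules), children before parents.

[0,3] S   <
  [0,2] S\N   <B
    [0,1] "park" : NP\N
    [1,2] "the" : S\NP
  [2,3] "song" : S\(S\N)

[0,1] NP\N  lex  "park"
[1,2] S\NP  lex  "the"
[0,2] S\N  <B  k=1
[2,3] S\(S\N)  lex  "song"
[0,3] S  <  k=2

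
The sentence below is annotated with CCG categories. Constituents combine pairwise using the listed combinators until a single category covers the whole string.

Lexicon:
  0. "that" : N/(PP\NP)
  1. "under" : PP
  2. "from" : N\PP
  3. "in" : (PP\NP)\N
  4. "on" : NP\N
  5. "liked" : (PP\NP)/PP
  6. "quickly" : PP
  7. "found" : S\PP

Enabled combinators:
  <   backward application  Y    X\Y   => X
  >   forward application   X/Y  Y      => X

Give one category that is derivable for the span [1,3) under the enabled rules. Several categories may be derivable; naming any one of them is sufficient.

N

[0,8] S   <
  [0,7] PP   <
    [0,5] NP   <
      [0,4] N   >
        [0,1] "that" : N/(PP\NP)
        [1,4] PP\NP   <
          [1,3] N   <
            [1,2] "under" : PP
            [2,3] "from" : N\PP
          [3,4] "in" : (PP\NP)\N
      [4,5] "on" : NP\N
    [5,7] PP\NP   >
      [5,6] "liked" : (PP\NP)/PP
      [6,7] "quickly" : PP
  [7,8] "found" : S\PP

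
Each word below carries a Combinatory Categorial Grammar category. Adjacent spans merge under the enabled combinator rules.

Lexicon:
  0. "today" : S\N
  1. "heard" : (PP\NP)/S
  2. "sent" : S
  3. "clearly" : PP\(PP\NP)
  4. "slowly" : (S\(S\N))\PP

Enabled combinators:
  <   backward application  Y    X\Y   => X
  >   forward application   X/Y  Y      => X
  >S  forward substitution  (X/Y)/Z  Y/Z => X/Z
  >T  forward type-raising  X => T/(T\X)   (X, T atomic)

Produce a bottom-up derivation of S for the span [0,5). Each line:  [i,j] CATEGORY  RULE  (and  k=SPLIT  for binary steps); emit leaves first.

[0,5] S   <
  [0,1] "today" : S\N
  [1,5] S\(S\N)   <
    [1,4] PP   <
      [1,3] PP\NP   >
        [1,2] "heard" : (PP\NP)/S
        [2,3] "sent" : S
      [3,4] "clearly" : PP\(PP\NP)
    [4,5] "slowly" : (S\(S\N))\PP

[0,1] S\N  lex  "today"
[1,2] (PP\NP)/S  lex  "heard"
[2,3] S  lex  "sent"
[1,3] PP\NP  >  k=2
[3,4] PP\(PP\NP)  lex  "clearly"
[1,4] PP  <  k=3
[4,5] (S\(S\N))\PP  lex  "slowly"
[1,5] S\(S\N)  <  k=4
[0,5] S  <  k=1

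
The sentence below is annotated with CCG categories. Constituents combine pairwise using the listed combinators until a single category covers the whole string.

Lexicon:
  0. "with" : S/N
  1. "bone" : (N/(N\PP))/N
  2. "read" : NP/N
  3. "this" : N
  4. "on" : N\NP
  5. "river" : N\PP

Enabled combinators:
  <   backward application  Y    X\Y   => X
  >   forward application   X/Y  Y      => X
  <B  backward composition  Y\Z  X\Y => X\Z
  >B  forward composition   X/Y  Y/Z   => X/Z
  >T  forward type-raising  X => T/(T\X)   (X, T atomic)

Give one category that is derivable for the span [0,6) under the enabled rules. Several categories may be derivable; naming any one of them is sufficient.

[0,6] S   >
  [0,1] "with" : S/N
  [1,6] N   >
    [1,5] N/(N\PP)   >
      [1,2] "bone" : (N/(N\PP))/N
      [2,5] N   <
        [2,4] NP   >
          [2,3] "read" : NP/N
          [3,4] "this" : N
        [4,5] "on" : N\NP
    [5,6] "river" : N\PP

S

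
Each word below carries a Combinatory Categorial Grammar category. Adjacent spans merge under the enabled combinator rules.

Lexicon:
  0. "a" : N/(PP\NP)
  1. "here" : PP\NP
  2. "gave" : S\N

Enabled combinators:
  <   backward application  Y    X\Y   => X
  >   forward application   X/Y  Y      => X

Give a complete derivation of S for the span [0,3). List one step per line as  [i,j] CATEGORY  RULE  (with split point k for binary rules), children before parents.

[0,3] S   <
  [0,2] N   >
    [0,1] "a" : N/(PP\NP)
    [1,2] "here" : PP\NP
  [2,3] "gave" : S\N

[0,1] N/(PP\NP)  lex  "a"
[1,2] PP\NP  lex  "here"
[0,2] N  >  k=1
[2,3] S\N  lex  "gave"
[0,3] S  <  k=2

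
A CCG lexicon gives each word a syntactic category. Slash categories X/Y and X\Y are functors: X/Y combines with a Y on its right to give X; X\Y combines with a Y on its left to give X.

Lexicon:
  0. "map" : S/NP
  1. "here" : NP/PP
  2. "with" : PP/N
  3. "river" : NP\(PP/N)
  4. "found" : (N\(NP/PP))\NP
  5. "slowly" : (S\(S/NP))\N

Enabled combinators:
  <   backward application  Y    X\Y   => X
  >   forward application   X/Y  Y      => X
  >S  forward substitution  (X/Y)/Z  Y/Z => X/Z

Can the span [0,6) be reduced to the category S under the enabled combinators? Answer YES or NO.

[0,6] S   <
  [0,1] "map" : S/NP
  [1,6] S\(S/NP)   <
    [1,5] N   <
      [1,2] "here" : NP/PP
      [2,5] N\(NP/PP)   <
        [2,4] NP   <
          [2,3] "with" : PP/N
          [3,4] "river" : NP\(PP/N)
        [4,5] "found" : (N\(NP/PP))\NP
    [5,6] "slowly" : (S\(S/NP))\N

YES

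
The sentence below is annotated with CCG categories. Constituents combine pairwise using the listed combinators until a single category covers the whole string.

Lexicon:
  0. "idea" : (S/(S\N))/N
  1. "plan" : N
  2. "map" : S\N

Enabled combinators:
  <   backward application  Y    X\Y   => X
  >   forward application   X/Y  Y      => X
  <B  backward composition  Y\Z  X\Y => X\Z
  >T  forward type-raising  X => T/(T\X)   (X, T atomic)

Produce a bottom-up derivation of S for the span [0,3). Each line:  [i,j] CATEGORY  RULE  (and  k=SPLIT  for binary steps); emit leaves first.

[0,3] S   >
  [0,2] S/(S\N)   >
    [0,1] "idea" : (S/(S\N))/N
    [1,2] "plan" : N
  [2,3] "map" : S\N

[0,1] (S/(S\N))/N  lex  "idea"
[1,2] N  lex  "plan"
[0,2] S/(S\N)  >  k=1
[2,3] S\N  lex  "map"
[0,3] S  >  k=2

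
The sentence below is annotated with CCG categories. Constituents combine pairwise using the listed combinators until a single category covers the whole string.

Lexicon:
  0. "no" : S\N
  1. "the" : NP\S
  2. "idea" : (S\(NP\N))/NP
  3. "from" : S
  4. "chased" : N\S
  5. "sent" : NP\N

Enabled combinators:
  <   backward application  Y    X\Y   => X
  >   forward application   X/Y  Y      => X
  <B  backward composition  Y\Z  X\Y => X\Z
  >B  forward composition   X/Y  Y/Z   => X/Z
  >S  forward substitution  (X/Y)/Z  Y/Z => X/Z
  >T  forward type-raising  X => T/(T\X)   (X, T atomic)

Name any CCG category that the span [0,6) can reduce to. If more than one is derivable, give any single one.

S

[0,6] S   <
  [0,2] NP\N   <B
    [0,1] "no" : S\N
    [1,2] "the" : NP\S
  [2,6] S\(NP\N)   >
    [2,3] "idea" : (S\(NP\N))/NP
    [3,6] NP   <
      [3,5] N   <
        [3,4] "from" : S
        [4,5] "chased" : N\S
      [5,6] "sent" : NP\N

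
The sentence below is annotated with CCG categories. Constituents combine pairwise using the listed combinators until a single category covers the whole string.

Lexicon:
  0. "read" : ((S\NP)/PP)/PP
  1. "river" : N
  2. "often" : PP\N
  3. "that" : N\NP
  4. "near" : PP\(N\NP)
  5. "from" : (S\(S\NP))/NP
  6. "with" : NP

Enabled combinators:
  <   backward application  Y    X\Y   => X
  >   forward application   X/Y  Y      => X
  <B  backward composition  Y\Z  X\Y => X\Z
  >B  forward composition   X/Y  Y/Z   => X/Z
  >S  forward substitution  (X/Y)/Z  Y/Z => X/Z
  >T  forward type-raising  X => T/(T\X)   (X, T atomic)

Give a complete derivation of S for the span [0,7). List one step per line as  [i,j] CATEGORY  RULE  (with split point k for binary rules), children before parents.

[0,7] S   <
  [0,5] S\NP   >
    [0,3] (S\NP)/PP   >
      [0,1] "read" : ((S\NP)/PP)/PP
      [1,3] PP   <
        [1,2] "river" : N
        [2,3] "often" : PP\N
    [3,5] PP   <
      [3,4] "that" : N\NP
      [4,5] "near" : PP\(N\NP)
  [5,7] S\(S\NP)   >
    [5,6] "from" : (S\(S\NP))/NP
    [6,7] "with" : NP

[0,1] ((S\NP)/PP)/PP  lex  "read"
[1,2] N  lex  "river"
[2,3] PP\N  lex  "often"
[1,3] PP  <  k=2
[0,3] (S\NP)/PP  >  k=1
[3,4] N\NP  lex  "that"
[4,5] PP\(N\NP)  lex  "near"
[3,5] PP  <  k=4
[0,5] S\NP  >  k=3
[5,6] (S\(S\NP))/NP  lex  "from"
[6,7] NP  lex  "with"
[5,7] S\(S\NP)  >  k=6
[0,7] S  <  k=5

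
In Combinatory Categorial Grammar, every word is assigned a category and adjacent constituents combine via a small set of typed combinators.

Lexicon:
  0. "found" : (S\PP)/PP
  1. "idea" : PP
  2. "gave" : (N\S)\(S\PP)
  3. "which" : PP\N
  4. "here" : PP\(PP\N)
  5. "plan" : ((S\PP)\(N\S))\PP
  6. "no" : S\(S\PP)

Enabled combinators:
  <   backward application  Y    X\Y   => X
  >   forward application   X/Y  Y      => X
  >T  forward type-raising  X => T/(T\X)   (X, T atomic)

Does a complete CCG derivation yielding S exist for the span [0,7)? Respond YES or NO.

[0,7] S   <
  [0,6] S\PP   <
    [0,3] N\S   <
      [0,2] S\PP   >
        [0,1] "found" : (S\PP)/PP
        [1,2] "idea" : PP
      [2,3] "gave" : (N\S)\(S\PP)
    [3,6] (S\PP)\(N\S)   <
      [3,5] PP   <
        [3,4] "which" : PP\N
        [4,5] "here" : PP\(PP\N)
      [5,6] "plan" : ((S\PP)\(N\S))\PP
  [6,7] "no" : S\(S\PP)

YES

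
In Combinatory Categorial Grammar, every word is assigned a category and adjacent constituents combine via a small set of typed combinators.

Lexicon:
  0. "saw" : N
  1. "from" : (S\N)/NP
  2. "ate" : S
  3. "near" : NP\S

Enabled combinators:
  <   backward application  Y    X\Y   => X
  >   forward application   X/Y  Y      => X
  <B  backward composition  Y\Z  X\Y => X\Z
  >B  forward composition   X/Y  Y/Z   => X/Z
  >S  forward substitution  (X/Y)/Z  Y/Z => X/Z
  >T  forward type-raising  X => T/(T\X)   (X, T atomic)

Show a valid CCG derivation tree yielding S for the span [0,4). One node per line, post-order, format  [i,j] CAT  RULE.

[0,4] S   <
  [0,1] "saw" : N
  [1,4] S\N   >
    [1,2] "from" : (S\N)/NP
    [2,4] NP   >
      [2,3] NP/(NP\S)   >T
        [2,3] "ate" : S
      [3,4] "near" : NP\S

[0,1] N  lex  "saw"
[1,2] (S\N)/NP  lex  "from"
[2,3] S  lex  "ate"
[2,3] NP/(NP\S)  >T
[3,4] NP\S  lex  "near"
[2,4] NP  >  k=3
[1,4] S\N  >  k=2
[0,4] S  <  k=1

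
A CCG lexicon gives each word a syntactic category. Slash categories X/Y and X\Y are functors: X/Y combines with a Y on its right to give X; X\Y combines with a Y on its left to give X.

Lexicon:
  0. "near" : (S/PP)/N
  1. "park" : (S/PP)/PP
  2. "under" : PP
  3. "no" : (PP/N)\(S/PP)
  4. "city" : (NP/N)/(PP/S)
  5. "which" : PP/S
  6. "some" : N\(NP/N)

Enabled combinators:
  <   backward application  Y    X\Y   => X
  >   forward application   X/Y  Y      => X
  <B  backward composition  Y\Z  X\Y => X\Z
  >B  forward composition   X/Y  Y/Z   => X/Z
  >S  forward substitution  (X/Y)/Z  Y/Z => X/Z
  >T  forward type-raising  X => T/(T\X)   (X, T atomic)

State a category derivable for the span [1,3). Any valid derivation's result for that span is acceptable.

S/PP

[0,7] S   >
  [0,4] S/N   >S
    [0,1] "near" : (S/PP)/N
    [1,4] PP/N   <
      [1,3] S/PP   >
        [1,2] "park" : (S/PP)/PP
        [2,3] "under" : PP
      [3,4] "no" : (PP/N)\(S/PP)
  [4,7] N   <
    [4,6] NP/N   >
      [4,5] "city" : (NP/N)/(PP/S)
      [5,6] "which" : PP/S
    [6,7] "some" : N\(NP/N)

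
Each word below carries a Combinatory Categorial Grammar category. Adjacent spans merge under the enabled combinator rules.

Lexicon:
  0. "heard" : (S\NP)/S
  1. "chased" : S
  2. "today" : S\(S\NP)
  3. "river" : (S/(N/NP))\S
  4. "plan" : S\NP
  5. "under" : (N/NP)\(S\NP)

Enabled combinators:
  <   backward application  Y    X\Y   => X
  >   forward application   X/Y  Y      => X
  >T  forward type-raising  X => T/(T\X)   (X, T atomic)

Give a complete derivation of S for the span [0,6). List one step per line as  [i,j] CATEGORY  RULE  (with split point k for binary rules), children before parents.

[0,1] (S\NP)/S  lex  "heard"
[1,2] S  lex  "chased"
[0,2] S\NP  >  k=1
[2,3] S\(S\NP)  lex  "today"
[0,3] S  <  k=2
[3,4] (S/(N/NP))\S  lex  "river"
[0,4] S/(N/NP)  <  k=3
[4,5] S\NP  lex  "plan"
[5,6] (N/NP)\(S\NP)  lex  "under"
[4,6] N/NP  <  k=5
[0,6] S  >  k=4

[0,6] S   >
  [0,4] S/(N/NP)   <
    [0,3] S   <
      [0,2] S\NP   >
        [0,1] "heard" : (S\NP)/S
        [1,2] "chased" : S
      [2,3] "today" : S\(S\NP)
    [3,4] "river" : (S/(N/NP))\S
  [4,6] N/NP   <
    [4,5] "plan" : S\NP
    [5,6] "under" : (N/NP)\(S\NP)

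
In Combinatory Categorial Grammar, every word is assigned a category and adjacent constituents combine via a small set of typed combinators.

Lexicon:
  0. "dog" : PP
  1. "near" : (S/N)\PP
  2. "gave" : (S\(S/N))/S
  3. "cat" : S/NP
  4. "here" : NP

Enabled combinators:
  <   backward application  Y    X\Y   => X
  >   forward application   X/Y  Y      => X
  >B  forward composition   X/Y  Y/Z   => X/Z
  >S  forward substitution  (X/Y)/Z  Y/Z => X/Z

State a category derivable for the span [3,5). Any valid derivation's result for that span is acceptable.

[0,5] S   <
  [0,2] S/N   <
    [0,1] "dog" : PP
    [1,2] "near" : (S/N)\PP
  [2,5] S\(S/N)   >
    [2,3] "gave" : (S\(S/N))/S
    [3,5] S   >
      [3,4] "cat" : S/NP
      [4,5] "here" : NP

S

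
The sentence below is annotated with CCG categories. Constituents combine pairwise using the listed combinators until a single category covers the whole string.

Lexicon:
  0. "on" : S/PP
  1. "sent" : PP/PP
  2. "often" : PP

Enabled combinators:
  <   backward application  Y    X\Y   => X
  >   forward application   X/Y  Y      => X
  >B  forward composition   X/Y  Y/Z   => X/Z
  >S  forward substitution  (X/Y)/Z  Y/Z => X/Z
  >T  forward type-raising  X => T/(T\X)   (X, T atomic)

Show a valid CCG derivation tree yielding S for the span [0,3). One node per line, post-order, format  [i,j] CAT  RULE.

[0,3] S   >
  [0,2] S/PP   >B
    [0,1] "on" : S/PP
    [1,2] "sent" : PP/PP
  [2,3] "often" : PP

[0,1] S/PP  lex  "on"
[1,2] PP/PP  lex  "sent"
[0,2] S/PP  >B  k=1
[2,3] PP  lex  "often"
[0,3] S  >  k=2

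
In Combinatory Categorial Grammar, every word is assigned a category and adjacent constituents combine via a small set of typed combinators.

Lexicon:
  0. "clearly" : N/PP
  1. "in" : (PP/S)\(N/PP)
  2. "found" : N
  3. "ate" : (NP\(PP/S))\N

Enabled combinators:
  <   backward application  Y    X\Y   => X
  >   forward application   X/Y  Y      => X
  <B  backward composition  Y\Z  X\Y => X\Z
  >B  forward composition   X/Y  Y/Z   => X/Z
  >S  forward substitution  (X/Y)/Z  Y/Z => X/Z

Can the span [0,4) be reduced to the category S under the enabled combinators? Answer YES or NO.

N/PP (PP/S)\(N/PP) N (NP\(PP/S))\N
CKY chart[0,4] = {NP}; S ∉ chart

NO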